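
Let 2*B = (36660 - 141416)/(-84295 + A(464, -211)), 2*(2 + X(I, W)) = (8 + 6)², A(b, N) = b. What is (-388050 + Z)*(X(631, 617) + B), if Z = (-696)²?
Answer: 780579440364/83831 ≈ 9.3113e+6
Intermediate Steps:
X(I, W) = 96 (X(I, W) = -2 + (8 + 6)²/2 = -2 + (½)*14² = -2 + (½)*196 = -2 + 98 = 96)
B = 52378/83831 (B = ((36660 - 141416)/(-84295 + 464))/2 = (-104756/(-83831))/2 = (-104756*(-1/83831))/2 = (½)*(104756/83831) = 52378/83831 ≈ 0.62480)
Z = 484416
(-388050 + Z)*(X(631, 617) + B) = (-388050 + 484416)*(96 + 52378/83831) = 96366*(8100154/83831) = 780579440364/83831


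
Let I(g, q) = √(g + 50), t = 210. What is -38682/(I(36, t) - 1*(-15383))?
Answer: -85006458/33805229 + 5526*√86/33805229 ≈ -2.5131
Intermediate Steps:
I(g, q) = √(50 + g)
-38682/(I(36, t) - 1*(-15383)) = -38682/(√(50 + 36) - 1*(-15383)) = -38682/(√86 + 15383) = -38682/(15383 + √86)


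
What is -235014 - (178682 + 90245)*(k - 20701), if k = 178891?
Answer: -42541797144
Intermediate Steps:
-235014 - (178682 + 90245)*(k - 20701) = -235014 - (178682 + 90245)*(178891 - 20701) = -235014 - 268927*158190 = -235014 - 1*42541562130 = -235014 - 42541562130 = -42541797144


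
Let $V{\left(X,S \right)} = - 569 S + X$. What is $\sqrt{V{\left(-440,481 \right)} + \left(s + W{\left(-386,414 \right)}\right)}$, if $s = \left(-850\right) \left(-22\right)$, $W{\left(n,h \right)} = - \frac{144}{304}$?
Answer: $\frac{6 i \sqrt{2561390}}{19} \approx 505.4 i$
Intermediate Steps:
$W{\left(n,h \right)} = - \frac{9}{19}$ ($W{\left(n,h \right)} = \left(-144\right) \frac{1}{304} = - \frac{9}{19}$)
$s = 18700$
$V{\left(X,S \right)} = X - 569 S$
$\sqrt{V{\left(-440,481 \right)} + \left(s + W{\left(-386,414 \right)}\right)} = \sqrt{\left(-440 - 273689\right) + \left(18700 - \frac{9}{19}\right)} = \sqrt{\left(-440 - 273689\right) + \frac{355291}{19}} = \sqrt{-274129 + \frac{355291}{19}} = \sqrt{- \frac{4853160}{19}} = \frac{6 i \sqrt{2561390}}{19}$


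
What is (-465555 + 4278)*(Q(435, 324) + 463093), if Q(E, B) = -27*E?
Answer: -208196451396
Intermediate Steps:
(-465555 + 4278)*(Q(435, 324) + 463093) = (-465555 + 4278)*(-27*435 + 463093) = -461277*(-11745 + 463093) = -461277*451348 = -208196451396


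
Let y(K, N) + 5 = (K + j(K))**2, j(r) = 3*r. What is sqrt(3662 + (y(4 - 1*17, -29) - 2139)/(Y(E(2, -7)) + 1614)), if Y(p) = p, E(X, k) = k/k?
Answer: sqrt(382088974)/323 ≈ 60.517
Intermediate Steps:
E(X, k) = 1
y(K, N) = -5 + 16*K**2 (y(K, N) = -5 + (K + 3*K)**2 = -5 + (4*K)**2 = -5 + 16*K**2)
sqrt(3662 + (y(4 - 1*17, -29) - 2139)/(Y(E(2, -7)) + 1614)) = sqrt(3662 + ((-5 + 16*(4 - 1*17)**2) - 2139)/(1 + 1614)) = sqrt(3662 + ((-5 + 16*(4 - 17)**2) - 2139)/1615) = sqrt(3662 + ((-5 + 16*(-13)**2) - 2139)*(1/1615)) = sqrt(3662 + ((-5 + 16*169) - 2139)*(1/1615)) = sqrt(3662 + ((-5 + 2704) - 2139)*(1/1615)) = sqrt(3662 + (2699 - 2139)*(1/1615)) = sqrt(3662 + 560*(1/1615)) = sqrt(3662 + 112/323) = sqrt(1182938/323) = sqrt(382088974)/323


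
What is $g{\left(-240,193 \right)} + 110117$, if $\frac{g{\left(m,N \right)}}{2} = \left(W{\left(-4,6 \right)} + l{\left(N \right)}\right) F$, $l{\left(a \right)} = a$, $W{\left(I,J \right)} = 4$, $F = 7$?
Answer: $112875$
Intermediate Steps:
$g{\left(m,N \right)} = 56 + 14 N$ ($g{\left(m,N \right)} = 2 \left(4 + N\right) 7 = 2 \left(28 + 7 N\right) = 56 + 14 N$)
$g{\left(-240,193 \right)} + 110117 = \left(56 + 14 \cdot 193\right) + 110117 = \left(56 + 2702\right) + 110117 = 2758 + 110117 = 112875$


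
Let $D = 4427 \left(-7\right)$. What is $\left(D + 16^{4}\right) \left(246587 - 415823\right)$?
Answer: $-5846596092$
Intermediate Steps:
$D = -30989$
$\left(D + 16^{4}\right) \left(246587 - 415823\right) = \left(-30989 + 16^{4}\right) \left(246587 - 415823\right) = \left(-30989 + 65536\right) \left(-169236\right) = 34547 \left(-169236\right) = -5846596092$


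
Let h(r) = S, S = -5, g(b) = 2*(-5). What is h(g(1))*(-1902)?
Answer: 9510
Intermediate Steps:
g(b) = -10
h(r) = -5
h(g(1))*(-1902) = -5*(-1902) = 9510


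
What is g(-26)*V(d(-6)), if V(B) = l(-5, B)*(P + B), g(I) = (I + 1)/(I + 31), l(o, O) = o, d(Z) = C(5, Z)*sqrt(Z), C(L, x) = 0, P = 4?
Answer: 100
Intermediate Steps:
d(Z) = 0 (d(Z) = 0*sqrt(Z) = 0)
g(I) = (1 + I)/(31 + I)
V(B) = -20 - 5*B (V(B) = -5*(4 + B) = -20 - 5*B)
g(-26)*V(d(-6)) = ((1 - 26)/(31 - 26))*(-20 - 5*0) = (-25/5)*(-20 + 0) = ((1/5)*(-25))*(-20) = -5*(-20) = 100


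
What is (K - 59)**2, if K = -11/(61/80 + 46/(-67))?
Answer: 56896849/1369 ≈ 41561.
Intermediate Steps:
K = -5360/37 (K = -11/(61*(1/80) + 46*(-1/67)) = -11/(61/80 - 46/67) = -11/407/5360 = -11*5360/407 = -5360/37 ≈ -144.86)
(K - 59)**2 = (-5360/37 - 59)**2 = (-7543/37)**2 = 56896849/1369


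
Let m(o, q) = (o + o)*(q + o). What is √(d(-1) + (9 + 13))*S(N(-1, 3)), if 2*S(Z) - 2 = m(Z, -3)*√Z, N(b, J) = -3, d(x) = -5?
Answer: √17 + 18*I*√51 ≈ 4.1231 + 128.55*I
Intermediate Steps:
m(o, q) = 2*o*(o + q) (m(o, q) = (2*o)*(o + q) = 2*o*(o + q))
S(Z) = 1 + Z^(3/2)*(-3 + Z) (S(Z) = 1 + ((2*Z*(Z - 3))*√Z)/2 = 1 + ((2*Z*(-3 + Z))*√Z)/2 = 1 + (2*Z^(3/2)*(-3 + Z))/2 = 1 + Z^(3/2)*(-3 + Z))
√(d(-1) + (9 + 13))*S(N(-1, 3)) = √(-5 + (9 + 13))*(1 + (-3)^(3/2)*(-3 - 3)) = √(-5 + 22)*(1 - 3*I*√3*(-6)) = √17*(1 + 18*I*√3)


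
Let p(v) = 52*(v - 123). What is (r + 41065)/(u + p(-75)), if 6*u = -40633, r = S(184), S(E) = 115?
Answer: -247080/102409 ≈ -2.4127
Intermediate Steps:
p(v) = -6396 + 52*v (p(v) = 52*(-123 + v) = -6396 + 52*v)
r = 115
u = -40633/6 (u = (1/6)*(-40633) = -40633/6 ≈ -6772.2)
(r + 41065)/(u + p(-75)) = (115 + 41065)/(-40633/6 + (-6396 + 52*(-75))) = 41180/(-40633/6 + (-6396 - 3900)) = 41180/(-40633/6 - 10296) = 41180/(-102409/6) = 41180*(-6/102409) = -247080/102409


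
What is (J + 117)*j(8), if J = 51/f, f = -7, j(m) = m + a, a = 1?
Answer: 6912/7 ≈ 987.43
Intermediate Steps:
j(m) = 1 + m (j(m) = m + 1 = 1 + m)
J = -51/7 (J = 51/(-7) = 51*(-⅐) = -51/7 ≈ -7.2857)
(J + 117)*j(8) = (-51/7 + 117)*(1 + 8) = (768/7)*9 = 6912/7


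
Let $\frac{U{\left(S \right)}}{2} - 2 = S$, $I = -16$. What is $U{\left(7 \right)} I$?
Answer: $-288$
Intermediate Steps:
$U{\left(S \right)} = 4 + 2 S$
$U{\left(7 \right)} I = \left(4 + 2 \cdot 7\right) \left(-16\right) = \left(4 + 14\right) \left(-16\right) = 18 \left(-16\right) = -288$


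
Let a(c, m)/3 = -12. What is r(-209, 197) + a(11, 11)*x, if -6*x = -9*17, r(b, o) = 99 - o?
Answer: -1016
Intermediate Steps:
a(c, m) = -36 (a(c, m) = 3*(-12) = -36)
x = 51/2 (x = -(-3)*17/2 = -1/6*(-153) = 51/2 ≈ 25.500)
r(-209, 197) + a(11, 11)*x = (99 - 1*197) - 36*51/2 = (99 - 197) - 918 = -98 - 918 = -1016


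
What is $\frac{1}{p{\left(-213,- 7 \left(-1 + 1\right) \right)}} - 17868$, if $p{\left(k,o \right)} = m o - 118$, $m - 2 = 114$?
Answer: $- \frac{2108425}{118} \approx -17868.0$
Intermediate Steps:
$m = 116$ ($m = 2 + 114 = 116$)
$p{\left(k,o \right)} = -118 + 116 o$ ($p{\left(k,o \right)} = 116 o - 118 = -118 + 116 o$)
$\frac{1}{p{\left(-213,- 7 \left(-1 + 1\right) \right)}} - 17868 = \frac{1}{-118 + 116 \left(- 7 \left(-1 + 1\right)\right)} - 17868 = \frac{1}{-118 + 116 \left(\left(-7\right) 0\right)} - 17868 = \frac{1}{-118 + 116 \cdot 0} - 17868 = \frac{1}{-118 + 0} - 17868 = \frac{1}{-118} - 17868 = - \frac{1}{118} - 17868 = - \frac{2108425}{118}$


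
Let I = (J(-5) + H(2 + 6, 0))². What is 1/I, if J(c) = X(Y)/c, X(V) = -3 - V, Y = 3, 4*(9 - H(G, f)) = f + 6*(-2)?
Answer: 25/4356 ≈ 0.0057392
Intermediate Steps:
H(G, f) = 12 - f/4 (H(G, f) = 9 - (f + 6*(-2))/4 = 9 - (f - 12)/4 = 9 - (-12 + f)/4 = 9 + (3 - f/4) = 12 - f/4)
J(c) = -6/c (J(c) = (-3 - 1*3)/c = (-3 - 3)/c = -6/c)
I = 4356/25 (I = (-6/(-5) + (12 - ¼*0))² = (-6*(-⅕) + (12 + 0))² = (6/5 + 12)² = (66/5)² = 4356/25 ≈ 174.24)
1/I = 1/(4356/25) = 25/4356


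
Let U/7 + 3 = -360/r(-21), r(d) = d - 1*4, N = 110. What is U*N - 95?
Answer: 8683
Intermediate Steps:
r(d) = -4 + d (r(d) = d - 4 = -4 + d)
U = 399/5 (U = -21 + 7*(-360/(-4 - 21)) = -21 + 7*(-360/(-25)) = -21 + 7*(-360*(-1/25)) = -21 + 7*(72/5) = -21 + 504/5 = 399/5 ≈ 79.800)
U*N - 95 = (399/5)*110 - 95 = 8778 - 95 = 8683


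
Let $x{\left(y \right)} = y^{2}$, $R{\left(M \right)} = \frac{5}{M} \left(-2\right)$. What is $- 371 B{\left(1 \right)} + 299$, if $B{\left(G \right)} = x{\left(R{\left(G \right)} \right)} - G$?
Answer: $-36430$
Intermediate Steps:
$R{\left(M \right)} = - \frac{10}{M}$
$B{\left(G \right)} = - G + \frac{100}{G^{2}}$ ($B{\left(G \right)} = \left(- \frac{10}{G}\right)^{2} - G = \frac{100}{G^{2}} - G = - G + \frac{100}{G^{2}}$)
$- 371 B{\left(1 \right)} + 299 = - 371 \left(\left(-1\right) 1 + 100 \cdot 1^{-2}\right) + 299 = - 371 \left(-1 + 100 \cdot 1\right) + 299 = - 371 \left(-1 + 100\right) + 299 = \left(-371\right) 99 + 299 = -36729 + 299 = -36430$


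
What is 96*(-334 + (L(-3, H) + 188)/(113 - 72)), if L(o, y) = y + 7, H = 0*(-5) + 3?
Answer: -1295616/41 ≈ -31600.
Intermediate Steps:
H = 3 (H = 0 + 3 = 3)
L(o, y) = 7 + y
96*(-334 + (L(-3, H) + 188)/(113 - 72)) = 96*(-334 + ((7 + 3) + 188)/(113 - 72)) = 96*(-334 + (10 + 188)/41) = 96*(-334 + 198*(1/41)) = 96*(-334 + 198/41) = 96*(-13496/41) = -1295616/41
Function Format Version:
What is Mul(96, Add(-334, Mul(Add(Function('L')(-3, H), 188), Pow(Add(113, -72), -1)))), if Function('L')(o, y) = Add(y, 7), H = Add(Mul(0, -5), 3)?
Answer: Rational(-1295616, 41) ≈ -31600.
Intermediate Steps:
H = 3 (H = Add(0, 3) = 3)
Function('L')(o, y) = Add(7, y)
Mul(96, Add(-334, Mul(Add(Function('L')(-3, H), 188), Pow(Add(113, -72), -1)))) = Mul(96, Add(-334, Mul(Add(Add(7, 3), 188), Pow(Add(113, -72), -1)))) = Mul(96, Add(-334, Mul(Add(10, 188), Pow(41, -1)))) = Mul(96, Add(-334, Mul(198, Rational(1, 41)))) = Mul(96, Add(-334, Rational(198, 41))) = Mul(96, Rational(-13496, 41)) = Rational(-1295616, 41)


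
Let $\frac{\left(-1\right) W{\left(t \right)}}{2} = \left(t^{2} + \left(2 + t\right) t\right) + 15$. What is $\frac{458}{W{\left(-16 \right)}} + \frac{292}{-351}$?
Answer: $- \frac{24991}{19305} \approx -1.2945$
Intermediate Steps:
$W{\left(t \right)} = -30 - 2 t^{2} - 2 t \left(2 + t\right)$ ($W{\left(t \right)} = - 2 \left(\left(t^{2} + \left(2 + t\right) t\right) + 15\right) = - 2 \left(\left(t^{2} + t \left(2 + t\right)\right) + 15\right) = - 2 \left(15 + t^{2} + t \left(2 + t\right)\right) = -30 - 2 t^{2} - 2 t \left(2 + t\right)$)
$\frac{458}{W{\left(-16 \right)}} + \frac{292}{-351} = \frac{458}{-30 - -64 - 4 \left(-16\right)^{2}} + \frac{292}{-351} = \frac{458}{-30 + 64 - 1024} + 292 \left(- \frac{1}{351}\right) = \frac{458}{-30 + 64 - 1024} - \frac{292}{351} = \frac{458}{-990} - \frac{292}{351} = 458 \left(- \frac{1}{990}\right) - \frac{292}{351} = - \frac{229}{495} - \frac{292}{351} = - \frac{24991}{19305}$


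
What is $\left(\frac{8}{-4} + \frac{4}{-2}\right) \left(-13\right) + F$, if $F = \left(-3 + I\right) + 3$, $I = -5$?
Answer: $47$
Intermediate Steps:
$F = -5$ ($F = \left(-3 - 5\right) + 3 = -8 + 3 = -5$)
$\left(\frac{8}{-4} + \frac{4}{-2}\right) \left(-13\right) + F = \left(\frac{8}{-4} + \frac{4}{-2}\right) \left(-13\right) - 5 = \left(8 \left(- \frac{1}{4}\right) + 4 \left(- \frac{1}{2}\right)\right) \left(-13\right) - 5 = \left(-2 - 2\right) \left(-13\right) - 5 = \left(-4\right) \left(-13\right) - 5 = 52 - 5 = 47$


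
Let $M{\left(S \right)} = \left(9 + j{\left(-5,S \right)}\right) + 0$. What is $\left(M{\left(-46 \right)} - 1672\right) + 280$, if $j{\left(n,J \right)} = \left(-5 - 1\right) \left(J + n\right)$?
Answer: $-1077$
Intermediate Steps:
$j{\left(n,J \right)} = - 6 J - 6 n$ ($j{\left(n,J \right)} = - 6 \left(J + n\right) = - 6 J - 6 n$)
$M{\left(S \right)} = 39 - 6 S$ ($M{\left(S \right)} = \left(9 - \left(-30 + 6 S\right)\right) + 0 = \left(39 - 6 S\right) + 0 = 39 - 6 S$)
$\left(M{\left(-46 \right)} - 1672\right) + 280 = \left(\left(39 - -276\right) - 1672\right) + 280 = \left(\left(39 + 276\right) - 1672\right) + 280 = \left(315 - 1672\right) + 280 = -1357 + 280 = -1077$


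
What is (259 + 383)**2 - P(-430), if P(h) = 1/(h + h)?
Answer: 354461041/860 ≈ 4.1216e+5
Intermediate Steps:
P(h) = 1/(2*h)
(259 + 383)**2 - P(-430) = (259 + 383)**2 - 1/(2*(-430)) = 642**2 - (-1)/(2*430) = 412164 - 1*(-1/860) = 412164 + 1/860 = 354461041/860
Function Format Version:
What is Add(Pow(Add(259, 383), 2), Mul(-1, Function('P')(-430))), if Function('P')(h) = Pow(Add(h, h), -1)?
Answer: Rational(354461041, 860) ≈ 4.1216e+5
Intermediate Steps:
Function('P')(h) = Mul(Rational(1, 2), Pow(h, -1)) (Function('P')(h) = Pow(Mul(2, h), -1) = Mul(Rational(1, 2), Pow(h, -1)))
Add(Pow(Add(259, 383), 2), Mul(-1, Function('P')(-430))) = Add(Pow(Add(259, 383), 2), Mul(-1, Mul(Rational(1, 2), Pow(-430, -1)))) = Add(Pow(642, 2), Mul(-1, Mul(Rational(1, 2), Rational(-1, 430)))) = Add(412164, Mul(-1, Rational(-1, 860))) = Add(412164, Rational(1, 860)) = Rational(354461041, 860)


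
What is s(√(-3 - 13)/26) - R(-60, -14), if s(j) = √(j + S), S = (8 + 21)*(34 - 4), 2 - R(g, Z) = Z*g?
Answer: 838 + √(147030 + 26*I)/13 ≈ 867.5 + 0.0026079*I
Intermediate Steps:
R(g, Z) = 2 - Z*g
S = 870 (S = 29*30 = 870)
s(j) = √(870 + j) (s(j) = √(j + 870) = √(870 + j))
s(√(-3 - 13)/26) - R(-60, -14) = √(870 + √(-3 - 13)/26) - (2 - 1*(-14)*(-60)) = √(870 + √(-16)*(1/26)) - (2 - 840) = √(870 + (4*I)*(1/26)) - 1*(-838) = √(870 + 2*I/13) + 838 = 838 + √(870 + 2*I/13)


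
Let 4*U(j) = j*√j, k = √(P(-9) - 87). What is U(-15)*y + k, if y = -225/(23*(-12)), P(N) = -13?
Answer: I*(10 - 1125*√15/368) ≈ -1.84*I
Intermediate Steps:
y = 75/92 (y = -225/(-276) = -225*(-1/276) = 75/92 ≈ 0.81522)
k = 10*I (k = √(-13 - 87) = √(-100) = 10*I ≈ 10.0*I)
U(j) = j^(3/2)/4 (U(j) = (j*√j)/4 = j^(3/2)/4)
U(-15)*y + k = ((-15)^(3/2)/4)*(75/92) + 10*I = ((-15*I*√15)/4)*(75/92) + 10*I = -15*I*√15/4*(75/92) + 10*I = -1125*I*√15/368 + 10*I = 10*I - 1125*I*√15/368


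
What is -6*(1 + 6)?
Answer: -42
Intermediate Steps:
-6*(1 + 6) = -6*7 = -42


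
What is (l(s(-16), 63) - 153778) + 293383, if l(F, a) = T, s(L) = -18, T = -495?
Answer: 139110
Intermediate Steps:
l(F, a) = -495
(l(s(-16), 63) - 153778) + 293383 = (-495 - 153778) + 293383 = -154273 + 293383 = 139110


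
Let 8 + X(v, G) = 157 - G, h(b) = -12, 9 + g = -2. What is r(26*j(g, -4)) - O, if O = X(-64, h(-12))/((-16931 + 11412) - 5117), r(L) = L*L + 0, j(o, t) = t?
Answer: 115039137/10636 ≈ 10816.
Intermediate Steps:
g = -11 (g = -9 - 2 = -11)
X(v, G) = 149 - G (X(v, G) = -8 + (157 - G) = 149 - G)
r(L) = L² (r(L) = L² + 0 = L²)
O = -161/10636 (O = (149 - 1*(-12))/((-16931 + 11412) - 5117) = (149 + 12)/(-5519 - 5117) = 161/(-10636) = 161*(-1/10636) = -161/10636 ≈ -0.015137)
r(26*j(g, -4)) - O = (26*(-4))² - 1*(-161/10636) = (-104)² + 161/10636 = 10816 + 161/10636 = 115039137/10636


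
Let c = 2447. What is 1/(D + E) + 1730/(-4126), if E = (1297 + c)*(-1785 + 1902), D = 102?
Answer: -378997687/903903450 ≈ -0.41929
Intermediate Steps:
E = 438048 (E = (1297 + 2447)*(-1785 + 1902) = 3744*117 = 438048)
1/(D + E) + 1730/(-4126) = 1/(102 + 438048) + 1730/(-4126) = 1/438150 + 1730*(-1/4126) = 1/438150 - 865/2063 = -378997687/903903450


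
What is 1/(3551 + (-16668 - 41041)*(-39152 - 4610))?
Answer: 1/2525464809 ≈ 3.9597e-10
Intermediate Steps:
1/(3551 + (-16668 - 41041)*(-39152 - 4610)) = 1/(3551 - 57709*(-43762)) = 1/(3551 + 2525461258) = 1/2525464809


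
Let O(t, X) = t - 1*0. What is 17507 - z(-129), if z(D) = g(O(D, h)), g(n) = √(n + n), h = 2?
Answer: 17507 - I*√258 ≈ 17507.0 - 16.062*I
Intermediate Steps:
O(t, X) = t (O(t, X) = t + 0 = t)
g(n) = √2*√n (g(n) = √(2*n) = √2*√n)
z(D) = √2*√D
17507 - z(-129) = 17507 - √2*√(-129) = 17507 - √2*I*√129 = 17507 - I*√258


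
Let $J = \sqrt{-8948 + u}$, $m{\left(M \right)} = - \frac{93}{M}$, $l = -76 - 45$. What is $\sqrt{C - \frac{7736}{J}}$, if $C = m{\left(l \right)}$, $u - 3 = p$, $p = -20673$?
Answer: $\frac{\sqrt{20395502733 + 6931026652 i \sqrt{29618}}}{162899} \approx 4.7815 + 4.7005 i$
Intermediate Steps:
$l = -121$ ($l = -76 - 45 = -121$)
$u = -20670$ ($u = 3 - 20673 = -20670$)
$C = \frac{93}{121}$ ($C = - \frac{93}{-121} = \left(-93\right) \left(- \frac{1}{121}\right) = \frac{93}{121} \approx 0.76859$)
$J = i \sqrt{29618}$ ($J = \sqrt{-8948 - 20670} = \sqrt{-29618} = i \sqrt{29618} \approx 172.1 i$)
$\sqrt{C - \frac{7736}{J}} = \sqrt{\frac{93}{121} - \frac{7736}{i \sqrt{29618}}} = \sqrt{\frac{93}{121} - 7736 \left(- \frac{i \sqrt{29618}}{29618}\right)} = \sqrt{\frac{93}{121} + \frac{3868 i \sqrt{29618}}{14809}}$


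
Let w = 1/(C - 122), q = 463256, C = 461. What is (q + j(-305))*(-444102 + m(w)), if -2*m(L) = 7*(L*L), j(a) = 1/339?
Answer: -16029976105972447435/77916438 ≈ -2.0573e+11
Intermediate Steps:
w = 1/339 (w = 1/(461 - 122) = 1/339 ≈ 0.0029499)
j(a) = 1/339
m(L) = -7*L²/2 (m(L) = -7*L*L/2 = -7*L²/2)
(q + j(-305))*(-444102 + m(w)) = (463256 + 1/339)*(-444102 - 7*(1/339)²/2) = 157043785*(-444102 - 7/2*1/114921)/339 = 157043785*(-444102 - 7/229842)/339 = (157043785/339)*(-102073291891/229842) = -16029976105972447435/77916438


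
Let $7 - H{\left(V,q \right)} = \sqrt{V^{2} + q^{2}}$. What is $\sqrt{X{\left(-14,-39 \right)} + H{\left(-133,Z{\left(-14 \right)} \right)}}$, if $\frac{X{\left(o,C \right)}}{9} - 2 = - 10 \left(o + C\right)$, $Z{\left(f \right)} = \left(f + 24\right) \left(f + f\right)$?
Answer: $\sqrt{4795 - 7 \sqrt{1961}} \approx 66.97$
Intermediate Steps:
$Z{\left(f \right)} = 2 f \left(24 + f\right)$ ($Z{\left(f \right)} = \left(24 + f\right) 2 f = 2 f \left(24 + f\right)$)
$X{\left(o,C \right)} = 18 - 90 C - 90 o$ ($X{\left(o,C \right)} = 18 + 9 \left(- 10 \left(o + C\right)\right) = 18 + 9 \left(- 10 \left(C + o\right)\right) = 18 + 9 \left(- 10 C - 10 o\right) = 18 - \left(90 C + 90 o\right) = 18 - 90 C - 90 o$)
$H{\left(V,q \right)} = 7 - \sqrt{V^{2} + q^{2}}$
$\sqrt{X{\left(-14,-39 \right)} + H{\left(-133,Z{\left(-14 \right)} \right)}} = \sqrt{\left(18 - -3510 - -1260\right) + \left(7 - \sqrt{\left(-133\right)^{2} + \left(2 \left(-14\right) \left(24 - 14\right)\right)^{2}}\right)} = \sqrt{\left(18 + 3510 + 1260\right) + \left(7 - \sqrt{17689 + \left(2 \left(-14\right) 10\right)^{2}}\right)} = \sqrt{4788 + \left(7 - \sqrt{17689 + \left(-280\right)^{2}}\right)} = \sqrt{4788 + \left(7 - \sqrt{17689 + 78400}\right)} = \sqrt{4788 + \left(7 - \sqrt{96089}\right)} = \sqrt{4788 + \left(7 - 7 \sqrt{1961}\right)} = \sqrt{4795 - 7 \sqrt{1961}}$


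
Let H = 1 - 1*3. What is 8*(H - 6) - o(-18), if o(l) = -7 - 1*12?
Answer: -45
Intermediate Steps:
o(l) = -19 (o(l) = -7 - 12 = -19)
H = -2 (H = 1 - 3 = -2)
8*(H - 6) - o(-18) = 8*(-2 - 6) - 1*(-19) = 8*(-8) + 19 = -64 + 19 = -45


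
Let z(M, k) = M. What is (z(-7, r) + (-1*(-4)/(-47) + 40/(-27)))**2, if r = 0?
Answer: 118178641/1610361 ≈ 73.386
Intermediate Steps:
(z(-7, r) + (-1*(-4)/(-47) + 40/(-27)))**2 = (-7 + (-1*(-4)/(-47) + 40/(-27)))**2 = (-7 + (4*(-1/47) + 40*(-1/27)))**2 = (-7 + (-4/47 - 40/27))**2 = (-7 - 1988/1269)**2 = (-10871/1269)**2 = 118178641/1610361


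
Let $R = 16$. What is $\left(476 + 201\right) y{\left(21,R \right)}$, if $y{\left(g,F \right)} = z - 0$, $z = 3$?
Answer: $2031$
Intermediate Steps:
$y{\left(g,F \right)} = 3$ ($y{\left(g,F \right)} = 3 - 0 = 3 + 0 = 3$)
$\left(476 + 201\right) y{\left(21,R \right)} = \left(476 + 201\right) 3 = 677 \cdot 3 = 2031$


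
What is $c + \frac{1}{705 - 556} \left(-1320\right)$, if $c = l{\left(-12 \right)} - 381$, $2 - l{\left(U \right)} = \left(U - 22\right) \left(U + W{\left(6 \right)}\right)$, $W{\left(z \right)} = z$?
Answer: $- \frac{88187}{149} \approx -591.86$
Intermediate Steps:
$l{\left(U \right)} = 2 - \left(-22 + U\right) \left(6 + U\right)$ ($l{\left(U \right)} = 2 - \left(U - 22\right) \left(U + 6\right) = 2 - \left(-22 + U\right) \left(6 + U\right)$)
$c = -583$ ($c = \left(134 - \left(-12\right)^{2} + 16 \left(-12\right)\right) - 381 = \left(134 - 144 - 192\right) - 381 = -202 - 381 = -583$)
$c + \frac{1}{705 - 556} \left(-1320\right) = -583 + \frac{1}{705 - 556} \left(-1320\right) = -583 + \frac{1}{149} \left(-1320\right) = -583 - \frac{1320}{149} = - \frac{88187}{149}$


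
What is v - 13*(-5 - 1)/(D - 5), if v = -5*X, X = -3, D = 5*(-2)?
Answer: 49/5 ≈ 9.8000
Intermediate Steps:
D = -10
v = 15 (v = -5*(-3) = 15)
v - 13*(-5 - 1)/(D - 5) = 15 - 13*(-5 - 1)/(-10 - 5) = 15 - (-78)/(-15) = 15 - (-78)*(-1)/15 = 15 - 13*⅖ = 15 - 26/5 = 49/5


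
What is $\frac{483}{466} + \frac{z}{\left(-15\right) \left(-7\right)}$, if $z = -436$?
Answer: $- \frac{152461}{48930} \approx -3.1159$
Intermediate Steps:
$\frac{483}{466} + \frac{z}{\left(-15\right) \left(-7\right)} = \frac{483}{466} - \frac{436}{\left(-15\right) \left(-7\right)} = 483 \cdot \frac{1}{466} - \frac{436}{105} = \frac{483}{466} - \frac{436}{105} = - \frac{152461}{48930}$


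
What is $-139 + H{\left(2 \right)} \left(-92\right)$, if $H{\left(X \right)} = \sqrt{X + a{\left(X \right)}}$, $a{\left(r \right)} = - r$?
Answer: $-139$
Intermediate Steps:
$H{\left(X \right)} = 0$ ($H{\left(X \right)} = \sqrt{X - X} = \sqrt{0} = 0$)
$-139 + H{\left(2 \right)} \left(-92\right) = -139 + 0 \left(-92\right) = -139 + 0 = -139$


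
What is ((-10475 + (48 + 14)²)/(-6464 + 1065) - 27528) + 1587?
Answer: -140048828/5399 ≈ -25940.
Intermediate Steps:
((-10475 + (48 + 14)²)/(-6464 + 1065) - 27528) + 1587 = ((-10475 + 62²)/(-5399) - 27528) + 1587 = ((-10475 + 3844)*(-1/5399) - 27528) + 1587 = (-6631*(-1/5399) - 27528) + 1587 = (6631/5399 - 27528) + 1587 = -148617041/5399 + 1587 = -140048828/5399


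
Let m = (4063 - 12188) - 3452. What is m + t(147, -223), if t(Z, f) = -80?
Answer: -11657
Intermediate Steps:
m = -11577 (m = -8125 - 3452 = -11577)
m + t(147, -223) = -11577 - 80 = -11657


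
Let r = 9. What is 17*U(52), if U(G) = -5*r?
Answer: -765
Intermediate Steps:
U(G) = -45 (U(G) = -5*9 = -45)
17*U(52) = 17*(-45) = -765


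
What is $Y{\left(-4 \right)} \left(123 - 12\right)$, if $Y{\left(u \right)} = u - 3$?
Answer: $-777$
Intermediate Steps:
$Y{\left(u \right)} = -3 + u$ ($Y{\left(u \right)} = u - 3 = -3 + u$)
$Y{\left(-4 \right)} \left(123 - 12\right) = \left(-3 - 4\right) \left(123 - 12\right) = \left(-7\right) 111 = -777$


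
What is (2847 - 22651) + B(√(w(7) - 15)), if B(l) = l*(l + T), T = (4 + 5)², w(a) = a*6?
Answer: -19777 + 243*√3 ≈ -19356.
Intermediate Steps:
w(a) = 6*a
T = 81 (T = 9² = 81)
B(l) = l*(81 + l) (B(l) = l*(l + 81) = l*(81 + l))
(2847 - 22651) + B(√(w(7) - 15)) = (2847 - 22651) + √(6*7 - 15)*(81 + √(6*7 - 15)) = -19804 + √(42 - 15)*(81 + √(42 - 15)) = -19804 + √27*(81 + √27) = -19804 + (3*√3)*(81 + 3*√3) = -19804 + 3*√3*(81 + 3*√3)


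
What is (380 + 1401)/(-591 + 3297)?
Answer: 1781/2706 ≈ 0.65817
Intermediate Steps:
(380 + 1401)/(-591 + 3297) = 1781/2706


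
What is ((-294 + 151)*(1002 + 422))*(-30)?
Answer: 6108960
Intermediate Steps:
((-294 + 151)*(1002 + 422))*(-30) = -143*1424*(-30) = -203632*(-30) = 6108960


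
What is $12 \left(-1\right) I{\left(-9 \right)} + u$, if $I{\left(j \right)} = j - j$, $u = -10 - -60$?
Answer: $50$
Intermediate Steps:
$u = 50$ ($u = -10 + 60 = 50$)
$I{\left(j \right)} = 0$
$12 \left(-1\right) I{\left(-9 \right)} + u = 12 \left(-1\right) 0 + 50 = \left(-12\right) 0 + 50 = 0 + 50 = 50$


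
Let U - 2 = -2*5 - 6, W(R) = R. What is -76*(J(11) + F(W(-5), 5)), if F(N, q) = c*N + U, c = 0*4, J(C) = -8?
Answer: 1672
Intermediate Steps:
U = -14 (U = 2 + (-2*5 - 6) = 2 + (-10 - 6) = 2 - 16 = -14)
c = 0
F(N, q) = -14 (F(N, q) = 0*N - 14 = 0 - 14 = -14)
-76*(J(11) + F(W(-5), 5)) = -76*(-8 - 14) = -76*(-22) = 1672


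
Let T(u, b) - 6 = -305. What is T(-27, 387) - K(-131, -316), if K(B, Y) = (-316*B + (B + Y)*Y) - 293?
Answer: -182654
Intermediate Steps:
T(u, b) = -299 (T(u, b) = 6 - 305 = -299)
K(B, Y) = -293 - 316*B + Y*(B + Y) (K(B, Y) = (-316*B + Y*(B + Y)) - 293 = -293 - 316*B + Y*(B + Y))
T(-27, 387) - K(-131, -316) = -299 - (-293 + (-316)**2 - 316*(-131) - 131*(-316)) = -299 - (-293 + 99856 + 41396 + 41396) = -299 - 1*182355 = -299 - 182355 = -182654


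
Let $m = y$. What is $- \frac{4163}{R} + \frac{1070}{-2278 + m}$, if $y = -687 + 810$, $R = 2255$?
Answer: $- \frac{2276823}{971905} \approx -2.3426$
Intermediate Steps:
$y = 123$
$m = 123$
$- \frac{4163}{R} + \frac{1070}{-2278 + m} = - \frac{4163}{2255} + \frac{1070}{-2278 + 123} = \left(-4163\right) \frac{1}{2255} + \frac{1070}{-2155} = - \frac{4163}{2255} + 1070 \left(- \frac{1}{2155}\right) = - \frac{4163}{2255} - \frac{214}{431} = - \frac{2276823}{971905}$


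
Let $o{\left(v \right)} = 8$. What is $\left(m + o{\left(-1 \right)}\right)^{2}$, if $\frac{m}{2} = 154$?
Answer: $99856$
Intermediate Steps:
$m = 308$ ($m = 2 \cdot 154 = 308$)
$\left(m + o{\left(-1 \right)}\right)^{2} = \left(308 + 8\right)^{2} = 316^{2} = 99856$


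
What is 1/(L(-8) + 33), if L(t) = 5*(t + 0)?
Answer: -⅐ ≈ -0.14286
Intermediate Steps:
L(t) = 5*t
1/(L(-8) + 33) = 1/(5*(-8) + 33) = 1/(-40 + 33) = 1/(-7) = -⅐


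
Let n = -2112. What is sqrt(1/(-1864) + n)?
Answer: I*sqrt(1834534354)/932 ≈ 45.956*I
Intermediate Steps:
sqrt(1/(-1864) + n) = sqrt(1/(-1864) - 2112) = sqrt(-1/1864 - 2112) = sqrt(-3936769/1864) = I*sqrt(1834534354)/932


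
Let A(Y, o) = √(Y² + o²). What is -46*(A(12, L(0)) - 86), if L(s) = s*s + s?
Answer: 3404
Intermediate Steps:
L(s) = s + s² (L(s) = s² + s = s + s²)
-46*(A(12, L(0)) - 86) = -46*(√(12² + (0*(1 + 0))²) - 86) = -46*(√(144 + (0*1)²) - 86) = -46*(√(144 + 0²) - 86) = -46*(√(144 + 0) - 86) = -46*(√144 - 86) = -46*(12 - 86) = -46*(-74) = 3404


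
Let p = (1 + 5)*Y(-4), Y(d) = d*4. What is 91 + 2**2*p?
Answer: -293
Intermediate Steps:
Y(d) = 4*d
p = -96 (p = (1 + 5)*(4*(-4)) = 6*(-16) = -96)
91 + 2**2*p = 91 + 2**2*(-96) = 91 + 4*(-96) = 91 - 384 = -293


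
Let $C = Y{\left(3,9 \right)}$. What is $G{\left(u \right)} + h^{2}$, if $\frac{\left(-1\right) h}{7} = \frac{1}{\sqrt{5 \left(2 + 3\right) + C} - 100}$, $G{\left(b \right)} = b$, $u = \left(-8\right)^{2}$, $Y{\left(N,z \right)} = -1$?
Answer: $\frac{796226005}{12440072} + \frac{1225 \sqrt{6}}{6220036} \approx 64.005$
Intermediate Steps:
$u = 64$
$C = -1$
$h = - \frac{7}{-100 + 2 \sqrt{6}}$ ($h = - \frac{7}{\sqrt{5 \left(2 + 3\right) - 1} - 100} = - \frac{7}{\sqrt{5 \cdot 5 - 1} - 100} = - \frac{7}{\sqrt{25 - 1} - 100} = - \frac{7}{\sqrt{24} - 100} = - \frac{7}{2 \sqrt{6} - 100} = - \frac{7}{-100 + 2 \sqrt{6}} \approx 0.073606$)
$G{\left(u \right)} + h^{2} = 64 + \left(\frac{175}{2494} + \frac{7 \sqrt{6}}{4988}\right)^{2}$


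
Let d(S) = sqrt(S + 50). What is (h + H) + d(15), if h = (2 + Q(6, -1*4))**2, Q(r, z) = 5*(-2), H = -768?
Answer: -704 + sqrt(65) ≈ -695.94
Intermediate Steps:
d(S) = sqrt(50 + S)
Q(r, z) = -10
h = 64 (h = (2 - 10)**2 = (-8)**2 = 64)
(h + H) + d(15) = (64 - 768) + sqrt(50 + 15) = -704 + sqrt(65)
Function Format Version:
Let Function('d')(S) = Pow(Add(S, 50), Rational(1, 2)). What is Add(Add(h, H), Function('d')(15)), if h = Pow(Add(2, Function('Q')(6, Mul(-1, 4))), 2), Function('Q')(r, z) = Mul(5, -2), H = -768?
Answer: Add(-704, Pow(65, Rational(1, 2))) ≈ -695.94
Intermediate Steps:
Function('d')(S) = Pow(Add(50, S), Rational(1, 2))
Function('Q')(r, z) = -10
h = 64 (h = Pow(Add(2, -10), 2) = Pow(-8, 2) = 64)
Add(Add(h, H), Function('d')(15)) = Add(Add(64, -768), Pow(Add(50, 15), Rational(1, 2))) = Add(-704, Pow(65, Rational(1, 2)))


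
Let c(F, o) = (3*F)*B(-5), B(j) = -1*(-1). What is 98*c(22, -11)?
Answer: 6468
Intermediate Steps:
B(j) = 1
c(F, o) = 3*F (c(F, o) = (3*F)*1 = 3*F)
98*c(22, -11) = 98*(3*22) = 98*66 = 6468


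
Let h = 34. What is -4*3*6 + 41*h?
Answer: 1322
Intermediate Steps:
-4*3*6 + 41*h = -4*3*6 + 41*34 = -12*6 + 1394 = -72 + 1394 = 1322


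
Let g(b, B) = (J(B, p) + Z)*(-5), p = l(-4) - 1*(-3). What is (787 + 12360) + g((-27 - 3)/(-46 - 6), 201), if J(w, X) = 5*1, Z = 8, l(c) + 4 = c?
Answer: 13082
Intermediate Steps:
l(c) = -4 + c
p = -5 (p = (-4 - 4) - 1*(-3) = -8 + 3 = -5)
J(w, X) = 5
g(b, B) = -65 (g(b, B) = (5 + 8)*(-5) = 13*(-5) = -65)
(787 + 12360) + g((-27 - 3)/(-46 - 6), 201) = (787 + 12360) - 65 = 13147 - 65 = 13082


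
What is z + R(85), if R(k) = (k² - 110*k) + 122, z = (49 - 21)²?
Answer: -1219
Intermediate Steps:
z = 784 (z = 28² = 784)
R(k) = 122 + k² - 110*k
z + R(85) = 784 + (122 + 85² - 110*85) = 784 + (122 + 7225 - 9350) = 784 - 2003 = -1219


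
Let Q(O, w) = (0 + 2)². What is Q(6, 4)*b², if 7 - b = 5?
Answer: 16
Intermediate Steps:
b = 2 (b = 7 - 1*5 = 7 - 5 = 2)
Q(O, w) = 4 (Q(O, w) = 2² = 4)
Q(6, 4)*b² = 4*2² = 4*4 = 16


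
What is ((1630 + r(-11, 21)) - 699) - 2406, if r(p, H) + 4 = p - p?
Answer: -1479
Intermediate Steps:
r(p, H) = -4 (r(p, H) = -4 + (p - p) = -4 + 0 = -4)
((1630 + r(-11, 21)) - 699) - 2406 = ((1630 - 4) - 699) - 2406 = (1626 - 699) - 2406 = 927 - 2406 = -1479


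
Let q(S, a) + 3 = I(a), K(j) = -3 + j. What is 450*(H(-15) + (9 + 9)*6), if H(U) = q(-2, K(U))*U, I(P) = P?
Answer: 190350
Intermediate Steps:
q(S, a) = -3 + a
H(U) = U*(-6 + U) (H(U) = (-3 + (-3 + U))*U = (-6 + U)*U = U*(-6 + U))
450*(H(-15) + (9 + 9)*6) = 450*(-15*(-6 - 15) + (9 + 9)*6) = 450*(-15*(-21) + 18*6) = 450*(315 + 108) = 450*423 = 190350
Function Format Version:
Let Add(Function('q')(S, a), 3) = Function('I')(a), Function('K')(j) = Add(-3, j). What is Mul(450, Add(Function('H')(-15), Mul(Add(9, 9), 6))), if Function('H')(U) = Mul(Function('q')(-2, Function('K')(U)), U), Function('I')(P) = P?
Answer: 190350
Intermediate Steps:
Function('q')(S, a) = Add(-3, a)
Function('H')(U) = Mul(U, Add(-6, U)) (Function('H')(U) = Mul(Add(-3, Add(-3, U)), U) = Mul(Add(-6, U), U) = Mul(U, Add(-6, U)))
Mul(450, Add(Function('H')(-15), Mul(Add(9, 9), 6))) = Mul(450, Add(Mul(-15, Add(-6, -15)), Mul(Add(9, 9), 6))) = Mul(450, Add(Mul(-15, -21), Mul(18, 6))) = Mul(450, Add(315, 108)) = Mul(450, 423) = 190350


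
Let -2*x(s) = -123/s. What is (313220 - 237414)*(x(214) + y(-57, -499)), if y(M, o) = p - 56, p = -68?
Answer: -2006925947/214 ≈ -9.3782e+6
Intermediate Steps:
x(s) = 123/(2*s) (x(s) = -(-123)/(2*s) = 123/(2*s))
y(M, o) = -124 (y(M, o) = -68 - 56 = -124)
(313220 - 237414)*(x(214) + y(-57, -499)) = (313220 - 237414)*((123/2)/214 - 124) = 75806*((123/2)*(1/214) - 124) = 75806*(123/428 - 124) = 75806*(-52949/428) = -2006925947/214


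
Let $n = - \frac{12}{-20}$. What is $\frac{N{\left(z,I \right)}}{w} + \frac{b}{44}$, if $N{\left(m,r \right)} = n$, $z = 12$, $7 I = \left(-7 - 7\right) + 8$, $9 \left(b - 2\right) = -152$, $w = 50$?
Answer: $- \frac{4039}{12375} \approx -0.32638$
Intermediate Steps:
$b = - \frac{134}{9}$ ($b = 2 + \frac{1}{9} \left(-152\right) = 2 - \frac{152}{9} = - \frac{134}{9} \approx -14.889$)
$I = - \frac{6}{7}$ ($I = \frac{\left(-7 - 7\right) + 8}{7} = \frac{-14 + 8}{7} = \frac{1}{7} \left(-6\right) = - \frac{6}{7} \approx -0.85714$)
$n = \frac{3}{5}$ ($n = \left(-12\right) \left(- \frac{1}{20}\right) = \frac{3}{5} \approx 0.6$)
$N{\left(m,r \right)} = \frac{3}{5}$
$\frac{N{\left(z,I \right)}}{w} + \frac{b}{44} = \frac{3}{5 \cdot 50} - \frac{134}{9 \cdot 44} = \frac{3}{5} \cdot \frac{1}{50} - \frac{67}{198} = \frac{3}{250} - \frac{67}{198} = - \frac{4039}{12375}$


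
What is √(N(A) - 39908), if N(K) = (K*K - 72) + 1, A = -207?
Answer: √2870 ≈ 53.572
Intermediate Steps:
N(K) = -71 + K² (N(K) = (K² - 72) + 1 = (-72 + K²) + 1 = -71 + K²)
√(N(A) - 39908) = √((-71 + (-207)²) - 39908) = √((-71 + 42849) - 39908) = √(42778 - 39908) = √2870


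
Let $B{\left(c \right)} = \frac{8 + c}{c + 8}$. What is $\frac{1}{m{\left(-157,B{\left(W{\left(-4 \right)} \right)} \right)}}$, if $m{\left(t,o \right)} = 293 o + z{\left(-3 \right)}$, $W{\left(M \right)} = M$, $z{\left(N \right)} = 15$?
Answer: $\frac{1}{308} \approx 0.0032468$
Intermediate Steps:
$B{\left(c \right)} = 1$ ($B{\left(c \right)} = \frac{8 + c}{8 + c} = 1$)
$m{\left(t,o \right)} = 15 + 293 o$ ($m{\left(t,o \right)} = 293 o + 15 = 15 + 293 o$)
$\frac{1}{m{\left(-157,B{\left(W{\left(-4 \right)} \right)} \right)}} = \frac{1}{15 + 293 \cdot 1} = \frac{1}{15 + 293} = \frac{1}{308}$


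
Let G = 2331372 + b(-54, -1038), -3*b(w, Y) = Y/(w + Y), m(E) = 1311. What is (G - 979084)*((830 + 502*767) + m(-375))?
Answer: 285870303113125/546 ≈ 5.2357e+11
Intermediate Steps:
b(w, Y) = -Y/(3*(Y + w)) (b(w, Y) = -Y/(3*(w + Y)) = -Y/(3*(Y + w)))
G = 1272928939/546 (G = 2331372 - 1*(-1038)/(3*(-1038) + 3*(-54)) = 2331372 - 1*(-1038)/(-3114 - 162) = 2331372 - 1*(-1038)/(-3276) = 2331372 - 1*(-1038)*(-1/3276) = 2331372 - 173/546 = 1272928939/546 ≈ 2.3314e+6)
(G - 979084)*((830 + 502*767) + m(-375)) = (1272928939/546 - 979084)*((830 + 502*767) + 1311) = 738349075*((830 + 385034) + 1311)/546 = 738349075*(385864 + 1311)/546 = (738349075/546)*387175 = 285870303113125/546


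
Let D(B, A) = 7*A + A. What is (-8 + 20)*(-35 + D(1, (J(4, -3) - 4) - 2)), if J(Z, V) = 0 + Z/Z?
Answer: -900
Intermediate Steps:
J(Z, V) = 1 (J(Z, V) = 0 + 1 = 1)
D(B, A) = 8*A
(-8 + 20)*(-35 + D(1, (J(4, -3) - 4) - 2)) = (-8 + 20)*(-35 + 8*((1 - 4) - 2)) = 12*(-35 + 8*(-3 - 2)) = 12*(-35 + 8*(-5)) = 12*(-35 - 40) = 12*(-75) = -900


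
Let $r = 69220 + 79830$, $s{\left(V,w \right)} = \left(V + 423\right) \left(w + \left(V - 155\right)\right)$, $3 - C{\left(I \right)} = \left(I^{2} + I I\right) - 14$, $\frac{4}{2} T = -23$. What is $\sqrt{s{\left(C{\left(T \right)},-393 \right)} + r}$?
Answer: $\frac{\sqrt{37759}}{2} \approx 97.158$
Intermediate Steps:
$T = - \frac{23}{2}$ ($T = \frac{1}{2} \left(-23\right) = - \frac{23}{2} \approx -11.5$)
$C{\left(I \right)} = 17 - 2 I^{2}$ ($C{\left(I \right)} = 3 - \left(\left(I^{2} + I I\right) - 14\right) = 3 - \left(\left(I^{2} + I^{2}\right) - 14\right) = 3 - \left(2 I^{2} - 14\right) = 3 - \left(-14 + 2 I^{2}\right) = 17 - 2 I^{2}$)
$s{\left(V,w \right)} = \left(423 + V\right) \left(-155 + V + w\right)$ ($s{\left(V,w \right)} = \left(423 + V\right) \left(w + \left(V - 155\right)\right) = \left(423 + V\right) \left(w + \left(-155 + V\right)\right) = \left(423 + V\right) \left(-155 + V + w\right)$)
$r = 149050$
$\sqrt{s{\left(C{\left(T \right)},-393 \right)} + r} = \sqrt{\left(-65565 + \left(17 - 2 \left(- \frac{23}{2}\right)^{2}\right)^{2} + 268 \left(17 - 2 \left(- \frac{23}{2}\right)^{2}\right) + 423 \left(-393\right) + \left(17 - 2 \left(- \frac{23}{2}\right)^{2}\right) \left(-393\right)\right) + 149050} = \sqrt{\left(-65565 + \left(17 - \frac{529}{2}\right)^{2} + 268 \left(17 - \frac{529}{2}\right) - 166239 + \left(17 - \frac{529}{2}\right) \left(-393\right)\right) + 149050} = \sqrt{\left(-65565 + \left(- \frac{495}{2}\right)^{2} + 268 \left(- \frac{495}{2}\right) - 166239 - - \frac{194535}{2}\right) + 149050} = \sqrt{\left(-65565 + \frac{245025}{4} - 66330 - 166239 + \frac{194535}{2}\right) + 149050} = \sqrt{- \frac{558441}{4} + 149050} = \sqrt{\frac{37759}{4}} = \frac{\sqrt{37759}}{2}$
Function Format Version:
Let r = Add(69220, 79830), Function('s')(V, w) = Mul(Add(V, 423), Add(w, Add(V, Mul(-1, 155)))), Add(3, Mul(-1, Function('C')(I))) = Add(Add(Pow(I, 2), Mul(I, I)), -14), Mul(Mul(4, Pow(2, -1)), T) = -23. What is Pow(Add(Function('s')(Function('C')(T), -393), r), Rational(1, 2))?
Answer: Mul(Rational(1, 2), Pow(37759, Rational(1, 2))) ≈ 97.158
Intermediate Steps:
T = Rational(-23, 2) (T = Mul(Rational(1, 2), -23) = Rational(-23, 2) ≈ -11.500)
Function('C')(I) = Add(17, Mul(-2, Pow(I, 2))) (Function('C')(I) = Add(3, Mul(-1, Add(Add(Pow(I, 2), Mul(I, I)), -14))) = Add(3, Mul(-1, Add(Add(Pow(I, 2), Pow(I, 2)), -14))) = Add(3, Mul(-1, Add(Mul(2, Pow(I, 2)), -14))) = Add(3, Mul(-1, Add(-14, Mul(2, Pow(I, 2))))) = Add(3, Add(14, Mul(-2, Pow(I, 2)))) = Add(17, Mul(-2, Pow(I, 2))))
Function('s')(V, w) = Mul(Add(423, V), Add(-155, V, w)) (Function('s')(V, w) = Mul(Add(423, V), Add(w, Add(V, -155))) = Mul(Add(423, V), Add(w, Add(-155, V))) = Mul(Add(423, V), Add(-155, V, w)))
r = 149050
Pow(Add(Function('s')(Function('C')(T), -393), r), Rational(1, 2)) = Pow(Add(Add(-65565, Pow(Add(17, Mul(-2, Pow(Rational(-23, 2), 2))), 2), Mul(268, Add(17, Mul(-2, Pow(Rational(-23, 2), 2)))), Mul(423, -393), Mul(Add(17, Mul(-2, Pow(Rational(-23, 2), 2))), -393)), 149050), Rational(1, 2)) = Pow(Add(Add(-65565, Pow(Add(17, Mul(-2, Rational(529, 4))), 2), Mul(268, Add(17, Mul(-2, Rational(529, 4)))), -166239, Mul(Add(17, Mul(-2, Rational(529, 4))), -393)), 149050), Rational(1, 2)) = Pow(Add(Add(-65565, Pow(Add(17, Rational(-529, 2)), 2), Mul(268, Add(17, Rational(-529, 2))), -166239, Mul(Add(17, Rational(-529, 2)), -393)), 149050), Rational(1, 2)) = Pow(Add(Add(-65565, Pow(Rational(-495, 2), 2), Mul(268, Rational(-495, 2)), -166239, Mul(Rational(-495, 2), -393)), 149050), Rational(1, 2)) = Pow(Add(Add(-65565, Rational(245025, 4), -66330, -166239, Rational(194535, 2)), 149050), Rational(1, 2)) = Pow(Add(Rational(-558441, 4), 149050), Rational(1, 2)) = Pow(Rational(37759, 4), Rational(1, 2)) = Mul(Rational(1, 2), Pow(37759, Rational(1, 2)))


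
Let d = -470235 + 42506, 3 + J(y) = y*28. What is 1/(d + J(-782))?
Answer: -1/449628 ≈ -2.2241e-6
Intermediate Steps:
J(y) = -3 + 28*y (J(y) = -3 + y*28 = -3 + 28*y)
d = -427729
1/(d + J(-782)) = 1/(-427729 + (-3 + 28*(-782))) = 1/(-427729 + (-3 - 21896)) = 1/(-427729 - 21899) = 1/(-449628) = -1/449628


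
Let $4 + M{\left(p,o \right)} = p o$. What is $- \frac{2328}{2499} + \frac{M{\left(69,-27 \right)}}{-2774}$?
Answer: $- \frac{597413}{2310742} \approx -0.25854$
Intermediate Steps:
$M{\left(p,o \right)} = -4 + o p$ ($M{\left(p,o \right)} = -4 + p o = -4 + o p$)
$- \frac{2328}{2499} + \frac{M{\left(69,-27 \right)}}{-2774} = - \frac{2328}{2499} + \frac{-4 - 1863}{-2774} = \left(-2328\right) \frac{1}{2499} + \left(-4 - 1863\right) \left(- \frac{1}{2774}\right) = - \frac{776}{833} - - \frac{1867}{2774} = - \frac{776}{833} + \frac{1867}{2774} = - \frac{597413}{2310742}$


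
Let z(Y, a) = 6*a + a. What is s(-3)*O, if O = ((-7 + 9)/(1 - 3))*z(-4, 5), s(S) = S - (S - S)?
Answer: 105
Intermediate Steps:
z(Y, a) = 7*a
s(S) = S (s(S) = S - 1*0 = S + 0 = S)
O = -35 (O = ((-7 + 9)/(1 - 3))*(7*5) = (2/(-2))*35 = (2*(-1/2))*35 = -1*35 = -35)
s(-3)*O = -3*(-35) = 105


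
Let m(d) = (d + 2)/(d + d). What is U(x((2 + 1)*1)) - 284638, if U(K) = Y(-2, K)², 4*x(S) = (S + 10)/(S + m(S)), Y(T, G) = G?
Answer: -602292487/2116 ≈ -2.8464e+5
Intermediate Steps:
m(d) = (2 + d)/(2*d) (m(d) = (2 + d)/((2*d)) = (2 + d)*(1/(2*d)) = (2 + d)/(2*d))
x(S) = (10 + S)/(4*(S + (2 + S)/(2*S))) (x(S) = ((S + 10)/(S + (2 + S)/(2*S)))/4 = ((10 + S)/(S + (2 + S)/(2*S)))/4 = (10 + S)/(4*(S + (2 + S)/(2*S))))
U(K) = K²
U(x((2 + 1)*1)) - 284638 = (((2 + 1)*1)*(10 + (2 + 1)*1)/(2*(2 + (2 + 1)*1 + 2*((2 + 1)*1)²)))² - 284638 = ((3*1)*(10 + 3*1)/(2*(2 + 3*1 + 2*(3*1)²)))² - 284638 = ((½)*3*(10 + 3)/(2 + 3 + 2*3²))² - 284638 = ((½)*3*13/(2 + 3 + 2*9))² - 284638 = ((½)*3*13/(2 + 3 + 18))² - 284638 = ((½)*3*13/23)² - 284638 = ((½)*3*(1/23)*13)² - 284638 = (39/46)² - 284638 = 1521/2116 - 284638 = -602292487/2116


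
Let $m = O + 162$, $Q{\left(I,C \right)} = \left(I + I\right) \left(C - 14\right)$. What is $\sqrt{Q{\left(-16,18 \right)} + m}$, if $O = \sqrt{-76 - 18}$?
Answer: $\sqrt{34 + i \sqrt{94}} \approx 5.8888 + 0.82321 i$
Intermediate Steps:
$Q{\left(I,C \right)} = 2 I \left(-14 + C\right)$
$O = i \sqrt{94}$ ($O = \sqrt{-94} = i \sqrt{94} \approx 9.6954 i$)
$m = 162 + i \sqrt{94}$ ($m = i \sqrt{94} + 162 = 162 + i \sqrt{94} \approx 162.0 + 9.6954 i$)
$\sqrt{Q{\left(-16,18 \right)} + m} = \sqrt{2 \left(-16\right) \left(-14 + 18\right) + \left(162 + i \sqrt{94}\right)} = \sqrt{2 \left(-16\right) 4 + \left(162 + i \sqrt{94}\right)} = \sqrt{-128 + \left(162 + i \sqrt{94}\right)} = \sqrt{34 + i \sqrt{94}}$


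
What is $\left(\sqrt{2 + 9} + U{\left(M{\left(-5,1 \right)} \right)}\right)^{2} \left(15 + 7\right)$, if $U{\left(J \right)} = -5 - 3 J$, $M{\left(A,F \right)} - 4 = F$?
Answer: $9042 - 880 \sqrt{11} \approx 6123.4$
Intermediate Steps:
$M{\left(A,F \right)} = 4 + F$
$\left(\sqrt{2 + 9} + U{\left(M{\left(-5,1 \right)} \right)}\right)^{2} \left(15 + 7\right) = \left(\sqrt{2 + 9} - \left(5 + 3 \left(4 + 1\right)\right)\right)^{2} \left(15 + 7\right) = \left(\sqrt{11} - 20\right)^{2} \cdot 22 = \left(-20 + \sqrt{11}\right)^{2} \cdot 22 = 22 \left(-20 + \sqrt{11}\right)^{2}$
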